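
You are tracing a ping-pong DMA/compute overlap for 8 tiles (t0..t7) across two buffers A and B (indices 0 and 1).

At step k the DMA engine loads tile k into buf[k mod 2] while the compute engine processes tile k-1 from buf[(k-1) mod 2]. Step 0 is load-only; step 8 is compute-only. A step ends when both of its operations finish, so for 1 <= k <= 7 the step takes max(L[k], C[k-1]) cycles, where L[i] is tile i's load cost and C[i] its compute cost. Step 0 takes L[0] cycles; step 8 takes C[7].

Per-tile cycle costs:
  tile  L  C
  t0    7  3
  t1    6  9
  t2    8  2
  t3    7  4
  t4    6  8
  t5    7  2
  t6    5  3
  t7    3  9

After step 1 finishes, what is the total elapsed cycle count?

k=0 load=t0/7c comp=- wait=7 total=7
k=1 load=t1/6c comp=t0/3c wait=6 total=13
k=2 load=t2/8c comp=t1/9c wait=9 total=22
k=3 load=t3/7c comp=t2/2c wait=7 total=29
k=4 load=t4/6c comp=t3/4c wait=6 total=35
k=5 load=t5/7c comp=t4/8c wait=8 total=43
k=6 load=t6/5c comp=t5/2c wait=5 total=48
k=7 load=t7/3c comp=t6/3c wait=3 total=51
k=8 load=- comp=t7/9c wait=9 total=60

end_cycle[1] = 13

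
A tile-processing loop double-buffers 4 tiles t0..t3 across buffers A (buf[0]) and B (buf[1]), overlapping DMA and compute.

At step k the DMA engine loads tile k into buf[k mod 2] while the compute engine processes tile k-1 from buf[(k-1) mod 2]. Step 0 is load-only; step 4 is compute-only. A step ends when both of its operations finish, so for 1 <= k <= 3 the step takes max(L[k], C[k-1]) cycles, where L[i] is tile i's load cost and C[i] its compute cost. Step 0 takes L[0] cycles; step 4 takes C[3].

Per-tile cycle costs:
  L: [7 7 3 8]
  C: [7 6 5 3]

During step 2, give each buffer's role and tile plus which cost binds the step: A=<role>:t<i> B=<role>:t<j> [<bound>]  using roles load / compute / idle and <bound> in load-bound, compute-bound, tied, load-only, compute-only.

step 2: A=load:t2 B=compute:t1 [compute-bound]

step 0: L[0]=7 → dur=7, Σ=7 | A=load:t0 B=idle [load-only]
step 1: L[1]=7 C[0]=7 → dur=7, Σ=14 | A=compute:t0 B=load:t1 [tied]
step 2: L[2]=3 C[1]=6 → dur=6, Σ=20 | A=load:t2 B=compute:t1 [compute-bound]
step 3: L[3]=8 C[2]=5 → dur=8, Σ=28 | A=compute:t2 B=load:t3 [load-bound]
step 4: C[3]=3 → dur=3, Σ=31 | A=idle B=compute:t3 [compute-only]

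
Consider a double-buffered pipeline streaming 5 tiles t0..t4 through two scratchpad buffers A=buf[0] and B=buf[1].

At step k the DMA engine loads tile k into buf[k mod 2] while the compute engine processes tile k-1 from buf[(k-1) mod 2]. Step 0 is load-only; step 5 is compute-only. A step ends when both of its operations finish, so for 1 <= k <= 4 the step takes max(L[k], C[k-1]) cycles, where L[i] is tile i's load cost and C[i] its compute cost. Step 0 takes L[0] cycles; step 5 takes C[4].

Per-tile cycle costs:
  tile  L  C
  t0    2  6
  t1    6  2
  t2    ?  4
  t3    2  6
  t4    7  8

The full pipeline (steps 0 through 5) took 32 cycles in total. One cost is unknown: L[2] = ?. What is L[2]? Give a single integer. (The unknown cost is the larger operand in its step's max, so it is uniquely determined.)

step 0 | dur = L[0]=2 = 2
step 1 | dur = max(L[1]=6, C[0]=6) = 6
step 2 | dur = max(L[2]=?, C[1]=2) = L[2]  (unknown; binding)
step 3 | dur = max(L[3]=2, C[2]=4) = 4
step 4 | dur = max(L[4]=7, C[3]=6) = 7
step 5 | dur = C[4]=8 = 8
sum of known step durations = 27
dur[2] = total - known = 32 - 27 = 5
L[2] is the binding max in step 2, so L[2] = dur[2] = 5

L[2] = 5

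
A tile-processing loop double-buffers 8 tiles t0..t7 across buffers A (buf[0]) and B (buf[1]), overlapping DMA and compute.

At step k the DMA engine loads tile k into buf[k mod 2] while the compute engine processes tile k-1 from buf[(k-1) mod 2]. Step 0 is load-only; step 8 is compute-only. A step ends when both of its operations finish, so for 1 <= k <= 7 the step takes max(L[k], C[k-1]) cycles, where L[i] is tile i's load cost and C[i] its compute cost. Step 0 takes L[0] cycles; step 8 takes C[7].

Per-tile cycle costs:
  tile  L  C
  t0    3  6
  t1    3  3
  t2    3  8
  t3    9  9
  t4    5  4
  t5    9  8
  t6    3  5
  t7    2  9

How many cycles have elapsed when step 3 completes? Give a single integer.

  0. 3=3c; end=3; A:t0 B:-
  1. max(3,6)=6c; end=9; A:t0 B:t1
  2. max(3,3)=3c; end=12; A:t2 B:t1
  3. max(9,8)=9c; end=21; A:t2 B:t3
  4. max(5,9)=9c; end=30; A:t4 B:t3
  5. max(9,4)=9c; end=39; A:t4 B:t5
  6. max(3,8)=8c; end=47; A:t6 B:t5
  7. max(2,5)=5c; end=52; A:t6 B:t7
  8. 9=9c; end=61; A:t6 B:t7

end_cycle[3] = 21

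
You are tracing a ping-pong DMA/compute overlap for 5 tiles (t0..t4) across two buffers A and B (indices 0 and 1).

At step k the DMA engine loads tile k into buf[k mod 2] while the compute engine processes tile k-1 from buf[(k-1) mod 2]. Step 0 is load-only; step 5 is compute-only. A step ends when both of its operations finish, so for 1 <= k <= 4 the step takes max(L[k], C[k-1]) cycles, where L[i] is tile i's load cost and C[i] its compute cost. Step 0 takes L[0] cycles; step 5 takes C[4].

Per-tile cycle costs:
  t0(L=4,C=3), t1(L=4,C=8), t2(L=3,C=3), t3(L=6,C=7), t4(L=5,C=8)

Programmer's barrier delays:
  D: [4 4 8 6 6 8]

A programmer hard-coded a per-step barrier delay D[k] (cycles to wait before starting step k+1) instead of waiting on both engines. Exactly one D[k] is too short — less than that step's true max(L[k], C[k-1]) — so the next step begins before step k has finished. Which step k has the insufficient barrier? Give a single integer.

[0] required=L[0]=4=4 vs D=4 ok
[1] required=max(L[1]=4,C[0]=3)=4 vs D=4 ok
[2] required=max(L[2]=3,C[1]=8)=8 vs D=8 ok
[3] required=max(L[3]=6,C[2]=3)=6 vs D=6 ok
[4] required=max(L[4]=5,C[3]=7)=7 vs D=6 SHORT
[5] required=C[4]=8=8 vs D=8 ok

hazard at step 4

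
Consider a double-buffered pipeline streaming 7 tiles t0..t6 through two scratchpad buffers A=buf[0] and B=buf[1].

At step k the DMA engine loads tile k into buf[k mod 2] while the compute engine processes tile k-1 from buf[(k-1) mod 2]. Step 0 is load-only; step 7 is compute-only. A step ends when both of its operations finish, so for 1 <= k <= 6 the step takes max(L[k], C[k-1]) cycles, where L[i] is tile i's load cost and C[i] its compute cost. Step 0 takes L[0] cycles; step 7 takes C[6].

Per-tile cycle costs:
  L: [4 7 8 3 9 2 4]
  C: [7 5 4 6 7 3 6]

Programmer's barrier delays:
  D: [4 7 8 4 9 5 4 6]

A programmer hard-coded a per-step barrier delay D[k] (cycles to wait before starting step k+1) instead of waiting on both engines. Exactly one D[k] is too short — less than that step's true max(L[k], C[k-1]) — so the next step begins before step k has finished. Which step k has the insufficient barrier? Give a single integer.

hazard at step 5

step 0: need L[0]=4 = 4; D[0]=4 ok
step 1: need max(L[1]=7,C[0]=7) = 7; D[1]=7 ok
step 2: need max(L[2]=8,C[1]=5) = 8; D[2]=8 ok
step 3: need max(L[3]=3,C[2]=4) = 4; D[3]=4 ok
step 4: need max(L[4]=9,C[3]=6) = 9; D[4]=9 ok
step 5: need max(L[5]=2,C[4]=7) = 7; D[5]=5 SHORT
step 6: need max(L[6]=4,C[5]=3) = 4; D[6]=4 ok
step 7: need C[6]=6 = 6; D[7]=6 ok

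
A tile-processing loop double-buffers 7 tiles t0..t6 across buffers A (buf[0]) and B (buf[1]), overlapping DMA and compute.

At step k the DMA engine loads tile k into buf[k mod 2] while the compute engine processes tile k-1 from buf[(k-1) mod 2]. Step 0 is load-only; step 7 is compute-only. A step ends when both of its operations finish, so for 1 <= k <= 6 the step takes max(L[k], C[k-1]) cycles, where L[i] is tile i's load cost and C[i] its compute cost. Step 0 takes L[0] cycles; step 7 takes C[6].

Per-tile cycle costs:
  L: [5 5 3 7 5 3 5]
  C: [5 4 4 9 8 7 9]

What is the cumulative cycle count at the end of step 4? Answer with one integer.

[0] DMA t0→A (5c) ∥ CU idle ⇒ 5c, clock 5
[1] DMA t1→B (5c) ∥ CU A:t0 (5c) ⇒ 5c, clock 10
[2] DMA t2→A (3c) ∥ CU B:t1 (4c) ⇒ 4c, clock 14
[3] DMA t3→B (7c) ∥ CU A:t2 (4c) ⇒ 7c, clock 21
[4] DMA t4→A (5c) ∥ CU B:t3 (9c) ⇒ 9c, clock 30
[5] DMA t5→B (3c) ∥ CU A:t4 (8c) ⇒ 8c, clock 38
[6] DMA t6→A (5c) ∥ CU B:t5 (7c) ⇒ 7c, clock 45
[7] DMA idle ∥ CU A:t6 (9c) ⇒ 9c, clock 54

end_cycle[4] = 30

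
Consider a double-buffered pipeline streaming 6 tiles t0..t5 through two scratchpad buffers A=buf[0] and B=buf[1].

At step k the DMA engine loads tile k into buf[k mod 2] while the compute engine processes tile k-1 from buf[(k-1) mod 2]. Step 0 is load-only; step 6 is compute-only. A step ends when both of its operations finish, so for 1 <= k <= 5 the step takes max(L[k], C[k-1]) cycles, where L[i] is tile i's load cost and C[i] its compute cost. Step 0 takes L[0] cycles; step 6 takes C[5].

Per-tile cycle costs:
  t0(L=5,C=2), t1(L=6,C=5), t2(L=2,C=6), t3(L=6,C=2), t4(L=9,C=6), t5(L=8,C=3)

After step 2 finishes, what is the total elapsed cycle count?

end_cycle[2] = 16

  0. 5=5c; end=5; A:t0 B:-
  1. max(6,2)=6c; end=11; A:t0 B:t1
  2. max(2,5)=5c; end=16; A:t2 B:t1
  3. max(6,6)=6c; end=22; A:t2 B:t3
  4. max(9,2)=9c; end=31; A:t4 B:t3
  5. max(8,6)=8c; end=39; A:t4 B:t5
  6. 3=3c; end=42; A:t4 B:t5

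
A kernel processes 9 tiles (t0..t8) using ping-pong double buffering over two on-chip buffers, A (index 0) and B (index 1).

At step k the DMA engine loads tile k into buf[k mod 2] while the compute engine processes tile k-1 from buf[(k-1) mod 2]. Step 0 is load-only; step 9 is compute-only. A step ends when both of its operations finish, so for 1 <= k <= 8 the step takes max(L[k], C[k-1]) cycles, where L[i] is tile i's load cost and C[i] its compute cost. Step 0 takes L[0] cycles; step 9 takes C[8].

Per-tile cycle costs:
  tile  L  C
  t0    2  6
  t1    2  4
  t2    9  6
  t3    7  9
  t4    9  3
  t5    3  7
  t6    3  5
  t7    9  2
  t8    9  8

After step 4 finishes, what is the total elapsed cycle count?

end_cycle[4] = 33

k=0 load=t0/2c comp=- wait=2 total=2
k=1 load=t1/2c comp=t0/6c wait=6 total=8
k=2 load=t2/9c comp=t1/4c wait=9 total=17
k=3 load=t3/7c comp=t2/6c wait=7 total=24
k=4 load=t4/9c comp=t3/9c wait=9 total=33
k=5 load=t5/3c comp=t4/3c wait=3 total=36
k=6 load=t6/3c comp=t5/7c wait=7 total=43
k=7 load=t7/9c comp=t6/5c wait=9 total=52
k=8 load=t8/9c comp=t7/2c wait=9 total=61
k=9 load=- comp=t8/8c wait=8 total=69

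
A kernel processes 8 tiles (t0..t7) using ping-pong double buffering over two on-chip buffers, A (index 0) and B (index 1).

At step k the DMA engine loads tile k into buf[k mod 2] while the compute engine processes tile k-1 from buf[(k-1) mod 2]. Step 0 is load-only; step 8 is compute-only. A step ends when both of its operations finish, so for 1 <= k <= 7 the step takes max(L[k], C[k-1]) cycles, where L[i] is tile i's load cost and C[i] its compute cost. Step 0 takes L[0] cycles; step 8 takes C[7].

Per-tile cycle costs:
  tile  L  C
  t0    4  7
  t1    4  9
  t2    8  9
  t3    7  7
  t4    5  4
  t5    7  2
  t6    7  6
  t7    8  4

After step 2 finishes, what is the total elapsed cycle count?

end_cycle[2] = 20

step 0: L[0]=4 → dur=4, Σ=4 | A=load:t0 B=idle [load-only]
step 1: L[1]=4 C[0]=7 → dur=7, Σ=11 | A=compute:t0 B=load:t1 [compute-bound]
step 2: L[2]=8 C[1]=9 → dur=9, Σ=20 | A=load:t2 B=compute:t1 [compute-bound]
step 3: L[3]=7 C[2]=9 → dur=9, Σ=29 | A=compute:t2 B=load:t3 [compute-bound]
step 4: L[4]=5 C[3]=7 → dur=7, Σ=36 | A=load:t4 B=compute:t3 [compute-bound]
step 5: L[5]=7 C[4]=4 → dur=7, Σ=43 | A=compute:t4 B=load:t5 [load-bound]
step 6: L[6]=7 C[5]=2 → dur=7, Σ=50 | A=load:t6 B=compute:t5 [load-bound]
step 7: L[7]=8 C[6]=6 → dur=8, Σ=58 | A=compute:t6 B=load:t7 [load-bound]
step 8: C[7]=4 → dur=4, Σ=62 | A=idle B=compute:t7 [compute-only]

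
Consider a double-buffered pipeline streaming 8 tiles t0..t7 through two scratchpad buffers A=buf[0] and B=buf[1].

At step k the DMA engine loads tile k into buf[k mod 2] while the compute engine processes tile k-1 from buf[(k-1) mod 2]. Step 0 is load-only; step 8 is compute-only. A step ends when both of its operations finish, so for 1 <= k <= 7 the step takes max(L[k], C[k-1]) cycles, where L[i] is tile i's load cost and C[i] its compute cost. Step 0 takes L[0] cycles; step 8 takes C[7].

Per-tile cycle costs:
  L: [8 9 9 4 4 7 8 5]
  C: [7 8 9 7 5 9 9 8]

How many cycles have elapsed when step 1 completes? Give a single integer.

  0. 8=8c; end=8; A:t0 B:-
  1. max(9,7)=9c; end=17; A:t0 B:t1
  2. max(9,8)=9c; end=26; A:t2 B:t1
  3. max(4,9)=9c; end=35; A:t2 B:t3
  4. max(4,7)=7c; end=42; A:t4 B:t3
  5. max(7,5)=7c; end=49; A:t4 B:t5
  6. max(8,9)=9c; end=58; A:t6 B:t5
  7. max(5,9)=9c; end=67; A:t6 B:t7
  8. 8=8c; end=75; A:t6 B:t7

end_cycle[1] = 17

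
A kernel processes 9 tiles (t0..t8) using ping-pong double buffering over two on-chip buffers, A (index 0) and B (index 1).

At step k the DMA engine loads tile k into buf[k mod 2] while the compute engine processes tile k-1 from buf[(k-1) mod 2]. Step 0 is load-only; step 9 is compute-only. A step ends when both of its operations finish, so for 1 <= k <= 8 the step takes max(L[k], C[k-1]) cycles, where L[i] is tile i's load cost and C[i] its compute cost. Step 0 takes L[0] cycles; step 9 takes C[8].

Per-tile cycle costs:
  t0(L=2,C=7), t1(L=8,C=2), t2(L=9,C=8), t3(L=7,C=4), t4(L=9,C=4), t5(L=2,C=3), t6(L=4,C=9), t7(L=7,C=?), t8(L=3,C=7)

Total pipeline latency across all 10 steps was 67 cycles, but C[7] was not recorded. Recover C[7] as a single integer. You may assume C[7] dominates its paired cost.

step 0 → dur = L[0]=2 = 2
step 1 → dur = max(L[1]=8, C[0]=7) = 8
step 2 → dur = max(L[2]=9, C[1]=2) = 9
step 3 → dur = max(L[3]=7, C[2]=8) = 8
step 4 → dur = max(L[4]=9, C[3]=4) = 9
step 5 → dur = max(L[5]=2, C[4]=4) = 4
step 6 → dur = max(L[6]=4, C[5]=3) = 4
step 7 → dur = max(L[7]=7, C[6]=9) = 9
step 8 → dur = max(L[8]=3, C[7]=?) = C[7]  (unknown; binding)
step 9 → dur = C[8]=7 = 7
sum of known step durations = 60
dur[8] = total - known = 67 - 60 = 7
C[7] is the binding max in step 8, so C[7] = dur[8] = 7

C[7] = 7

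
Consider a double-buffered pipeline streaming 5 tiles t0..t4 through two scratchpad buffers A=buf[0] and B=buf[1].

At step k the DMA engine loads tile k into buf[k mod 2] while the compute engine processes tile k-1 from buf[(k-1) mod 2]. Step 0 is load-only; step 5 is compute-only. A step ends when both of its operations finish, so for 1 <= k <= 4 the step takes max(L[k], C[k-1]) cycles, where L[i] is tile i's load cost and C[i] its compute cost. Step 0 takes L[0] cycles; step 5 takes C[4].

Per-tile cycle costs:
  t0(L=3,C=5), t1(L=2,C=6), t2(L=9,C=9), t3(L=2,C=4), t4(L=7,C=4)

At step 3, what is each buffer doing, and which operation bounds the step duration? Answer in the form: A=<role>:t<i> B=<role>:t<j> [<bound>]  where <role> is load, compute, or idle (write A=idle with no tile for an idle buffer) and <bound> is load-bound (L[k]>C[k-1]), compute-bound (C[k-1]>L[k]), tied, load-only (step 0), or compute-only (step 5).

k=0 load=t0/3c comp=- wait=3 total=3
k=1 load=t1/2c comp=t0/5c wait=5 total=8
k=2 load=t2/9c comp=t1/6c wait=9 total=17
k=3 load=t3/2c comp=t2/9c wait=9 total=26
k=4 load=t4/7c comp=t3/4c wait=7 total=33
k=5 load=- comp=t4/4c wait=4 total=37

step 3: A=compute:t2 B=load:t3 [compute-bound]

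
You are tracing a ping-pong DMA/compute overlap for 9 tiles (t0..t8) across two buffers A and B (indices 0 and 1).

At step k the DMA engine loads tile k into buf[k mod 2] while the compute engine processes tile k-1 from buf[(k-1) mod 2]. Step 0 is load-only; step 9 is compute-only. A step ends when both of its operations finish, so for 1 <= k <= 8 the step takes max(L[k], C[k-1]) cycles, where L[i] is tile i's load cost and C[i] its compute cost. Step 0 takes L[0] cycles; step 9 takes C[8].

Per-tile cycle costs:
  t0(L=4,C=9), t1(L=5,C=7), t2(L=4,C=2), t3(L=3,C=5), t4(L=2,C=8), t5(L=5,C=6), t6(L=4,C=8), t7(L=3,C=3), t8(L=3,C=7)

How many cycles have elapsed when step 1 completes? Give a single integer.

end_cycle[1] = 13

k=0 load=t0/4c comp=- wait=4 total=4
k=1 load=t1/5c comp=t0/9c wait=9 total=13
k=2 load=t2/4c comp=t1/7c wait=7 total=20
k=3 load=t3/3c comp=t2/2c wait=3 total=23
k=4 load=t4/2c comp=t3/5c wait=5 total=28
k=5 load=t5/5c comp=t4/8c wait=8 total=36
k=6 load=t6/4c comp=t5/6c wait=6 total=42
k=7 load=t7/3c comp=t6/8c wait=8 total=50
k=8 load=t8/3c comp=t7/3c wait=3 total=53
k=9 load=- comp=t8/7c wait=7 total=60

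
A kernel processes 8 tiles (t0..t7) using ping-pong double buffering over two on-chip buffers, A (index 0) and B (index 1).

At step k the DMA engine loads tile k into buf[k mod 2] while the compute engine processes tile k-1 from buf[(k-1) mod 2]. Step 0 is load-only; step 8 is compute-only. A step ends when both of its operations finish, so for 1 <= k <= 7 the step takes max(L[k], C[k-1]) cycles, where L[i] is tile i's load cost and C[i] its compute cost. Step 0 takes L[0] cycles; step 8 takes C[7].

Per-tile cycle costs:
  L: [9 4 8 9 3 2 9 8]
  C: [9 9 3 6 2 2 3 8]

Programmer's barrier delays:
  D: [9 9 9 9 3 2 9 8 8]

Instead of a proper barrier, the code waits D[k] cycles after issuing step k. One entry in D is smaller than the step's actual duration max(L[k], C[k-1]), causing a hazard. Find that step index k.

k=0 barrier L[0]=9→9c, D[0]=9 ok
k=1 barrier max(L[1]=4,C[0]=9)→9c, D[1]=9 ok
k=2 barrier max(L[2]=8,C[1]=9)→9c, D[2]=9 ok
k=3 barrier max(L[3]=9,C[2]=3)→9c, D[3]=9 ok
k=4 barrier max(L[4]=3,C[3]=6)→6c, D[4]=3 SHORT
k=5 barrier max(L[5]=2,C[4]=2)→2c, D[5]=2 ok
k=6 barrier max(L[6]=9,C[5]=2)→9c, D[6]=9 ok
k=7 barrier max(L[7]=8,C[6]=3)→8c, D[7]=8 ok
k=8 barrier C[7]=8→8c, D[8]=8 ok

hazard at step 4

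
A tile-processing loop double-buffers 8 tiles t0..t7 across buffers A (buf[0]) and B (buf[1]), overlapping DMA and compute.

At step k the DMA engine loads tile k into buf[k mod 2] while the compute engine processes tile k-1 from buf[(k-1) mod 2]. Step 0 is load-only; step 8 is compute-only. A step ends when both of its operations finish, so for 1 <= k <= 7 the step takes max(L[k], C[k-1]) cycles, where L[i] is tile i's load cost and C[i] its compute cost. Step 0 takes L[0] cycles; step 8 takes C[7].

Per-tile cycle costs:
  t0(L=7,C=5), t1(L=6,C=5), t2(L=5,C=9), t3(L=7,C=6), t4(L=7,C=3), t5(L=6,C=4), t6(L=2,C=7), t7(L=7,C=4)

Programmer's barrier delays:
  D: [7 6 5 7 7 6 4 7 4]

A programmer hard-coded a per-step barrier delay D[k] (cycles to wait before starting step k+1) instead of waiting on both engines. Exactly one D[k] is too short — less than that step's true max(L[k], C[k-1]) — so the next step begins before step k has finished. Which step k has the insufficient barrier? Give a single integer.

hazard at step 3

step 0: need L[0]=7 = 7; D[0]=7 ok
step 1: need max(L[1]=6,C[0]=5) = 6; D[1]=6 ok
step 2: need max(L[2]=5,C[1]=5) = 5; D[2]=5 ok
step 3: need max(L[3]=7,C[2]=9) = 9; D[3]=7 SHORT
step 4: need max(L[4]=7,C[3]=6) = 7; D[4]=7 ok
step 5: need max(L[5]=6,C[4]=3) = 6; D[5]=6 ok
step 6: need max(L[6]=2,C[5]=4) = 4; D[6]=4 ok
step 7: need max(L[7]=7,C[6]=7) = 7; D[7]=7 ok
step 8: need C[7]=4 = 4; D[8]=4 ok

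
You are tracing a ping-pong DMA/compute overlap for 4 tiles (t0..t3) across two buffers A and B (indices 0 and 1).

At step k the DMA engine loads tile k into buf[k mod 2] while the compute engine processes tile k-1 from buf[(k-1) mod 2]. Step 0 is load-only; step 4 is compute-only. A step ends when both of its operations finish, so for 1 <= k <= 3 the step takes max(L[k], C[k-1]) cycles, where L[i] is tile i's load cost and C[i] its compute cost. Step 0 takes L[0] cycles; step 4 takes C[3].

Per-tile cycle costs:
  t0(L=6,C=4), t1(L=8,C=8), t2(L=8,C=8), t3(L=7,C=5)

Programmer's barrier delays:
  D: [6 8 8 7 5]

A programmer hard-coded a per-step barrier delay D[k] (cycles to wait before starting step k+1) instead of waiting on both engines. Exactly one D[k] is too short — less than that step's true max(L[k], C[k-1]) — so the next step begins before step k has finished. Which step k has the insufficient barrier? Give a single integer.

hazard at step 3

[0] required=L[0]=6=6 vs D=6 ok
[1] required=max(L[1]=8,C[0]=4)=8 vs D=8 ok
[2] required=max(L[2]=8,C[1]=8)=8 vs D=8 ok
[3] required=max(L[3]=7,C[2]=8)=8 vs D=7 SHORT
[4] required=C[3]=5=5 vs D=5 ok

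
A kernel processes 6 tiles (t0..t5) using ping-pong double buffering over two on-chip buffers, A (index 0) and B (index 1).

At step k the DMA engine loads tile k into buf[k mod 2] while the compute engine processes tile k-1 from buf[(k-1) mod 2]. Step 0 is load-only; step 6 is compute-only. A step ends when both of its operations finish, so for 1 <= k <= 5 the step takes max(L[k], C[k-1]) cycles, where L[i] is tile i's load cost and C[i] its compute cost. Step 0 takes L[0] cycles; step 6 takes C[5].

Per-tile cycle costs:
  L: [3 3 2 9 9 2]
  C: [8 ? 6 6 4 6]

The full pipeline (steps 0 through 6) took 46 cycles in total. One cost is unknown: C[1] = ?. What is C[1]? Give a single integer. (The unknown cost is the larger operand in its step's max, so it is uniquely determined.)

step 0: dur = L[0]=3 = 3
step 1: dur = max(L[1]=3, C[0]=8) = 8
step 2: dur = max(L[2]=2, C[1]=?) = C[1]  (unknown; binding)
step 3: dur = max(L[3]=9, C[2]=6) = 9
step 4: dur = max(L[4]=9, C[3]=6) = 9
step 5: dur = max(L[5]=2, C[4]=4) = 4
step 6: dur = C[5]=6 = 6
sum of known step durations = 39
dur[2] = total - known = 46 - 39 = 7
C[1] is the binding max in step 2, so C[1] = dur[2] = 7

C[1] = 7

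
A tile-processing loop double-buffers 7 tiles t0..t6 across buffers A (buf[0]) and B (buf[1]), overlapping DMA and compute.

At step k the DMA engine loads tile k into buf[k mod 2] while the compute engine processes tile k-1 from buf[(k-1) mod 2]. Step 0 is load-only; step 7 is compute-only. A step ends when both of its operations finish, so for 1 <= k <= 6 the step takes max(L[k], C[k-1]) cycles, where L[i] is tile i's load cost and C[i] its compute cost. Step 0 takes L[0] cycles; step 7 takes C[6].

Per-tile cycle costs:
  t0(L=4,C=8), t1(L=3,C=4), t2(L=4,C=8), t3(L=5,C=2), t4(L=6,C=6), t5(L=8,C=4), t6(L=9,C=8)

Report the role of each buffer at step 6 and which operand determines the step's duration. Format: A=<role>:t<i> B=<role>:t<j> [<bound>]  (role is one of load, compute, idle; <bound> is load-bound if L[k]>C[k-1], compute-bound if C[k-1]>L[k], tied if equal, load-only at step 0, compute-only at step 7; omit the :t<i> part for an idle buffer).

step 6: A=load:t6 B=compute:t5 [load-bound]

[0] DMA t0→A (4c) ∥ CU idle ⇒ 4c, clock 4
[1] DMA t1→B (3c) ∥ CU A:t0 (8c) ⇒ 8c, clock 12
[2] DMA t2→A (4c) ∥ CU B:t1 (4c) ⇒ 4c, clock 16
[3] DMA t3→B (5c) ∥ CU A:t2 (8c) ⇒ 8c, clock 24
[4] DMA t4→A (6c) ∥ CU B:t3 (2c) ⇒ 6c, clock 30
[5] DMA t5→B (8c) ∥ CU A:t4 (6c) ⇒ 8c, clock 38
[6] DMA t6→A (9c) ∥ CU B:t5 (4c) ⇒ 9c, clock 47
[7] DMA idle ∥ CU A:t6 (8c) ⇒ 8c, clock 55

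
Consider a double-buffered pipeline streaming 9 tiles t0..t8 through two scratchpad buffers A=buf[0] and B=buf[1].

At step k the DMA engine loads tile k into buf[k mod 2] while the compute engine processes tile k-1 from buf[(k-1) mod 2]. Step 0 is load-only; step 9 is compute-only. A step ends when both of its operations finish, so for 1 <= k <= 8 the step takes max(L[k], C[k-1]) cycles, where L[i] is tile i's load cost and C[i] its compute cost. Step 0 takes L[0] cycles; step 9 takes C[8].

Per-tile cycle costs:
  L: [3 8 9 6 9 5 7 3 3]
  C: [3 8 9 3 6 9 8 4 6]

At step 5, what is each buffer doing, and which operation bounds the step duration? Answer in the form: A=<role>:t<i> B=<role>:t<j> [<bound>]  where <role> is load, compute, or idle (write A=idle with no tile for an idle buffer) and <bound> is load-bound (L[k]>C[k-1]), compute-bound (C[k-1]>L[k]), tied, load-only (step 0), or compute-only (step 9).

[0] DMA t0→A (3c) ∥ CU idle ⇒ 3c, clock 3
[1] DMA t1→B (8c) ∥ CU A:t0 (3c) ⇒ 8c, clock 11
[2] DMA t2→A (9c) ∥ CU B:t1 (8c) ⇒ 9c, clock 20
[3] DMA t3→B (6c) ∥ CU A:t2 (9c) ⇒ 9c, clock 29
[4] DMA t4→A (9c) ∥ CU B:t3 (3c) ⇒ 9c, clock 38
[5] DMA t5→B (5c) ∥ CU A:t4 (6c) ⇒ 6c, clock 44
[6] DMA t6→A (7c) ∥ CU B:t5 (9c) ⇒ 9c, clock 53
[7] DMA t7→B (3c) ∥ CU A:t6 (8c) ⇒ 8c, clock 61
[8] DMA t8→A (3c) ∥ CU B:t7 (4c) ⇒ 4c, clock 65
[9] DMA idle ∥ CU A:t8 (6c) ⇒ 6c, clock 71

step 5: A=compute:t4 B=load:t5 [compute-bound]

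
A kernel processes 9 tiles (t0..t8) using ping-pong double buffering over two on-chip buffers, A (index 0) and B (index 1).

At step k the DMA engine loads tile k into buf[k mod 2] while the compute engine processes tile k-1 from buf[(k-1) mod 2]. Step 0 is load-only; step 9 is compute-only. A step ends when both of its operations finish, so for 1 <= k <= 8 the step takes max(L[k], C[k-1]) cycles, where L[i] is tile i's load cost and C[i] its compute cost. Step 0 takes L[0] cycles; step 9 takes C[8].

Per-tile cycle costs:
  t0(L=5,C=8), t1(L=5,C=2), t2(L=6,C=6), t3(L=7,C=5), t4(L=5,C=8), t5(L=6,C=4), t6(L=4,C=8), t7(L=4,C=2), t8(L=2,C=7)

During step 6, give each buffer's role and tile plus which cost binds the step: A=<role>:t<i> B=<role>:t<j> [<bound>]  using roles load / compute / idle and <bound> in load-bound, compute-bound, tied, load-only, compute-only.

step 6: A=load:t6 B=compute:t5 [tied]

step 0: L[0]=5 → dur=5, Σ=5 | A=load:t0 B=idle [load-only]
step 1: L[1]=5 C[0]=8 → dur=8, Σ=13 | A=compute:t0 B=load:t1 [compute-bound]
step 2: L[2]=6 C[1]=2 → dur=6, Σ=19 | A=load:t2 B=compute:t1 [load-bound]
step 3: L[3]=7 C[2]=6 → dur=7, Σ=26 | A=compute:t2 B=load:t3 [load-bound]
step 4: L[4]=5 C[3]=5 → dur=5, Σ=31 | A=load:t4 B=compute:t3 [tied]
step 5: L[5]=6 C[4]=8 → dur=8, Σ=39 | A=compute:t4 B=load:t5 [compute-bound]
step 6: L[6]=4 C[5]=4 → dur=4, Σ=43 | A=load:t6 B=compute:t5 [tied]
step 7: L[7]=4 C[6]=8 → dur=8, Σ=51 | A=compute:t6 B=load:t7 [compute-bound]
step 8: L[8]=2 C[7]=2 → dur=2, Σ=53 | A=load:t8 B=compute:t7 [tied]
step 9: C[8]=7 → dur=7, Σ=60 | A=compute:t8 B=idle [compute-only]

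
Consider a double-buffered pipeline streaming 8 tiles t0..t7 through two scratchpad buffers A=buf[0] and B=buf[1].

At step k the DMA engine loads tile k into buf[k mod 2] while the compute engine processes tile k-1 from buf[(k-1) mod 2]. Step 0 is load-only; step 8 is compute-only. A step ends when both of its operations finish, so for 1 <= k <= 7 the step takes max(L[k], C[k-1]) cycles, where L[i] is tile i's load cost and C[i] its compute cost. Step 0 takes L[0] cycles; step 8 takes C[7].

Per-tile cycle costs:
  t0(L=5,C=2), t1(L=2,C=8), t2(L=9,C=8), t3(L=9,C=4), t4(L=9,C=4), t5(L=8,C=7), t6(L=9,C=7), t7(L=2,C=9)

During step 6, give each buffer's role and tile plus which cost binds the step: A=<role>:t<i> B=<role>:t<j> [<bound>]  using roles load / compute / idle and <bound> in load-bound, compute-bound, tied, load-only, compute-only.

step 0: L[0]=5 → dur=5, Σ=5 | A=load:t0 B=idle [load-only]
step 1: L[1]=2 C[0]=2 → dur=2, Σ=7 | A=compute:t0 B=load:t1 [tied]
step 2: L[2]=9 C[1]=8 → dur=9, Σ=16 | A=load:t2 B=compute:t1 [load-bound]
step 3: L[3]=9 C[2]=8 → dur=9, Σ=25 | A=compute:t2 B=load:t3 [load-bound]
step 4: L[4]=9 C[3]=4 → dur=9, Σ=34 | A=load:t4 B=compute:t3 [load-bound]
step 5: L[5]=8 C[4]=4 → dur=8, Σ=42 | A=compute:t4 B=load:t5 [load-bound]
step 6: L[6]=9 C[5]=7 → dur=9, Σ=51 | A=load:t6 B=compute:t5 [load-bound]
step 7: L[7]=2 C[6]=7 → dur=7, Σ=58 | A=compute:t6 B=load:t7 [compute-bound]
step 8: C[7]=9 → dur=9, Σ=67 | A=idle B=compute:t7 [compute-only]

step 6: A=load:t6 B=compute:t5 [load-bound]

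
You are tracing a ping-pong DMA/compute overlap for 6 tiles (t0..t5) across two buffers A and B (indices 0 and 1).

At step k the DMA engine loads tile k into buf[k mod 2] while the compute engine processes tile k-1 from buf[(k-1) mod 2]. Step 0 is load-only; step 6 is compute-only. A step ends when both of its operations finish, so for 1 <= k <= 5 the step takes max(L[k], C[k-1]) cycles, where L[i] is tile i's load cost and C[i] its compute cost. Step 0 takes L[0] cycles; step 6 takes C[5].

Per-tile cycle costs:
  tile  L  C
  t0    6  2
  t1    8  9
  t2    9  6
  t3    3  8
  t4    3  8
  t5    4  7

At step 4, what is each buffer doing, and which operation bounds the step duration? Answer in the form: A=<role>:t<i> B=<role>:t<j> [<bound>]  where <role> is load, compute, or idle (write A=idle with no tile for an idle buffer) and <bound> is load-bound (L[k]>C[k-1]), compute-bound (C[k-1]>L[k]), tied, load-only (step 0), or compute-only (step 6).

  0. 6=6c; end=6; A:t0 B:-
  1. max(8,2)=8c; end=14; A:t0 B:t1
  2. max(9,9)=9c; end=23; A:t2 B:t1
  3. max(3,6)=6c; end=29; A:t2 B:t3
  4. max(3,8)=8c; end=37; A:t4 B:t3
  5. max(4,8)=8c; end=45; A:t4 B:t5
  6. 7=7c; end=52; A:t4 B:t5

step 4: A=load:t4 B=compute:t3 [compute-bound]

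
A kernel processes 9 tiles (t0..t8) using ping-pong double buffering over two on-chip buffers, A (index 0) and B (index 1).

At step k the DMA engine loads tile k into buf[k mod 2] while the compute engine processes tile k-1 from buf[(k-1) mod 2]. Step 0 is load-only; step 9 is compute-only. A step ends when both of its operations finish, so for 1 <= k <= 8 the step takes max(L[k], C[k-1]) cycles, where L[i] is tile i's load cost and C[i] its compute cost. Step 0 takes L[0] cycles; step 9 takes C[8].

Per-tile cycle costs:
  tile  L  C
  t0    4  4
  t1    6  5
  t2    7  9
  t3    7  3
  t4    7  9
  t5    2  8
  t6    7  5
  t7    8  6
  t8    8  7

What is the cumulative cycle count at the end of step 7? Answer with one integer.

end_cycle[7] = 58

k=0 load=t0/4c comp=- wait=4 total=4
k=1 load=t1/6c comp=t0/4c wait=6 total=10
k=2 load=t2/7c comp=t1/5c wait=7 total=17
k=3 load=t3/7c comp=t2/9c wait=9 total=26
k=4 load=t4/7c comp=t3/3c wait=7 total=33
k=5 load=t5/2c comp=t4/9c wait=9 total=42
k=6 load=t6/7c comp=t5/8c wait=8 total=50
k=7 load=t7/8c comp=t6/5c wait=8 total=58
k=8 load=t8/8c comp=t7/6c wait=8 total=66
k=9 load=- comp=t8/7c wait=7 total=73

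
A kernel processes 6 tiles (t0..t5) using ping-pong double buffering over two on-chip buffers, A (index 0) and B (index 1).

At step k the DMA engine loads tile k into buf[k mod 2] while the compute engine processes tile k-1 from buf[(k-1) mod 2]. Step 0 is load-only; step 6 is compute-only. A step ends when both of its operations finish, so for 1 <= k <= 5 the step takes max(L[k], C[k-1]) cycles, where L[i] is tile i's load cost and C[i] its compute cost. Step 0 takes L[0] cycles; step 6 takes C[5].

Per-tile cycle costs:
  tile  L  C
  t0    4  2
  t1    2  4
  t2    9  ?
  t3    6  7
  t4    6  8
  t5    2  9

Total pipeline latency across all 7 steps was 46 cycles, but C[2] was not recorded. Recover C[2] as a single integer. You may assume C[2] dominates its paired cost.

C[2] = 7

step 0 | dur = L[0]=4 = 4
step 1 | dur = max(L[1]=2, C[0]=2) = 2
step 2 | dur = max(L[2]=9, C[1]=4) = 9
step 3 | dur = max(L[3]=6, C[2]=?) = C[2]  (unknown; binding)
step 4 | dur = max(L[4]=6, C[3]=7) = 7
step 5 | dur = max(L[5]=2, C[4]=8) = 8
step 6 | dur = C[5]=9 = 9
sum of known step durations = 39
dur[3] = total - known = 46 - 39 = 7
C[2] is the binding max in step 3, so C[2] = dur[3] = 7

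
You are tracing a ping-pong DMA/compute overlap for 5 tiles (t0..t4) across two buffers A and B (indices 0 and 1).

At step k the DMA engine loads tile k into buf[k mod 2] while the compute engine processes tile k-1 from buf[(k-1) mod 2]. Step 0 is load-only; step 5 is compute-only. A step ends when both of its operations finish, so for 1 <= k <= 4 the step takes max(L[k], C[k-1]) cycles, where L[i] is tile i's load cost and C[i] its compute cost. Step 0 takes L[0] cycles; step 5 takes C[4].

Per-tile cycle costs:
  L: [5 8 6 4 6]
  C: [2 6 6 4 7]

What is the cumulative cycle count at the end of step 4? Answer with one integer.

  0. 5=5c; end=5; A:t0 B:-
  1. max(8,2)=8c; end=13; A:t0 B:t1
  2. max(6,6)=6c; end=19; A:t2 B:t1
  3. max(4,6)=6c; end=25; A:t2 B:t3
  4. max(6,4)=6c; end=31; A:t4 B:t3
  5. 7=7c; end=38; A:t4 B:t3

end_cycle[4] = 31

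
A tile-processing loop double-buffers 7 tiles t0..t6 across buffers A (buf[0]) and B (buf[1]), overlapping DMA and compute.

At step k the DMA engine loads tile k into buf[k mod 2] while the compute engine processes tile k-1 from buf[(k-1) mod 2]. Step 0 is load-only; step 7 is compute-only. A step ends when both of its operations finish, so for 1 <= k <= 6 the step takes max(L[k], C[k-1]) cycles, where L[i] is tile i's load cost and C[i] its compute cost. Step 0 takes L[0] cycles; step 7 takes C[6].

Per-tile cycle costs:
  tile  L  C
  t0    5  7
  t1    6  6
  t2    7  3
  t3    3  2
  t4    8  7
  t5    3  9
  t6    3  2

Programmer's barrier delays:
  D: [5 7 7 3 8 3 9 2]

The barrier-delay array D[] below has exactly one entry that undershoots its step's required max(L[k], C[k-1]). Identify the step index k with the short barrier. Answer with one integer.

[0] required=L[0]=5=5 vs D=5 ok
[1] required=max(L[1]=6,C[0]=7)=7 vs D=7 ok
[2] required=max(L[2]=7,C[1]=6)=7 vs D=7 ok
[3] required=max(L[3]=3,C[2]=3)=3 vs D=3 ok
[4] required=max(L[4]=8,C[3]=2)=8 vs D=8 ok
[5] required=max(L[5]=3,C[4]=7)=7 vs D=3 SHORT
[6] required=max(L[6]=3,C[5]=9)=9 vs D=9 ok
[7] required=C[6]=2=2 vs D=2 ok

hazard at step 5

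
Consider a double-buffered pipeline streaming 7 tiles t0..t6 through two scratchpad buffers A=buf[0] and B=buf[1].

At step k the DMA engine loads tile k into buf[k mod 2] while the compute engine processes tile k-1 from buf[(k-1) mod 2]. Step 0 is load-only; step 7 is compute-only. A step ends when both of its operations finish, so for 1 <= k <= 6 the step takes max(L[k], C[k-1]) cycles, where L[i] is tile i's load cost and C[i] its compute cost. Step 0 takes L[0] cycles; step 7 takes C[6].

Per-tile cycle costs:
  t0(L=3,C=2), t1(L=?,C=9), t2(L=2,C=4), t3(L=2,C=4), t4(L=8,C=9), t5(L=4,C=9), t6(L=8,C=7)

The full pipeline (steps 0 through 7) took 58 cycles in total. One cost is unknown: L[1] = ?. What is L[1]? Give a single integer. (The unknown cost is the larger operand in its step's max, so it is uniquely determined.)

step 0: dur = L[0]=3 = 3
step 1: dur = max(L[1]=?, C[0]=2) = L[1]  (unknown; binding)
step 2: dur = max(L[2]=2, C[1]=9) = 9
step 3: dur = max(L[3]=2, C[2]=4) = 4
step 4: dur = max(L[4]=8, C[3]=4) = 8
step 5: dur = max(L[5]=4, C[4]=9) = 9
step 6: dur = max(L[6]=8, C[5]=9) = 9
step 7: dur = C[6]=7 = 7
sum of known step durations = 49
dur[1] = total - known = 58 - 49 = 9
L[1] is the binding max in step 1, so L[1] = dur[1] = 9

L[1] = 9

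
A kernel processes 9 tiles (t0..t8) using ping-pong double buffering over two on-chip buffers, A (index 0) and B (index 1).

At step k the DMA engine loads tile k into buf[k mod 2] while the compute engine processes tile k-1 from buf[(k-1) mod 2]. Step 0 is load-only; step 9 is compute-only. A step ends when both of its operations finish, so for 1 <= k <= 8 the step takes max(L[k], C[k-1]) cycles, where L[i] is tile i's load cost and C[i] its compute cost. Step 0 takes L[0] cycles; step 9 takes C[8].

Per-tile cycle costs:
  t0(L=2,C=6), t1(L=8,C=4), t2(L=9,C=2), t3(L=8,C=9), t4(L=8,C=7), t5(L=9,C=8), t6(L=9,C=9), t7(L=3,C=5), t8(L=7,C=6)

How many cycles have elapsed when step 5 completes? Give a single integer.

[0] DMA t0→A (2c) ∥ CU idle ⇒ 2c, clock 2
[1] DMA t1→B (8c) ∥ CU A:t0 (6c) ⇒ 8c, clock 10
[2] DMA t2→A (9c) ∥ CU B:t1 (4c) ⇒ 9c, clock 19
[3] DMA t3→B (8c) ∥ CU A:t2 (2c) ⇒ 8c, clock 27
[4] DMA t4→A (8c) ∥ CU B:t3 (9c) ⇒ 9c, clock 36
[5] DMA t5→B (9c) ∥ CU A:t4 (7c) ⇒ 9c, clock 45
[6] DMA t6→A (9c) ∥ CU B:t5 (8c) ⇒ 9c, clock 54
[7] DMA t7→B (3c) ∥ CU A:t6 (9c) ⇒ 9c, clock 63
[8] DMA t8→A (7c) ∥ CU B:t7 (5c) ⇒ 7c, clock 70
[9] DMA idle ∥ CU A:t8 (6c) ⇒ 6c, clock 76

end_cycle[5] = 45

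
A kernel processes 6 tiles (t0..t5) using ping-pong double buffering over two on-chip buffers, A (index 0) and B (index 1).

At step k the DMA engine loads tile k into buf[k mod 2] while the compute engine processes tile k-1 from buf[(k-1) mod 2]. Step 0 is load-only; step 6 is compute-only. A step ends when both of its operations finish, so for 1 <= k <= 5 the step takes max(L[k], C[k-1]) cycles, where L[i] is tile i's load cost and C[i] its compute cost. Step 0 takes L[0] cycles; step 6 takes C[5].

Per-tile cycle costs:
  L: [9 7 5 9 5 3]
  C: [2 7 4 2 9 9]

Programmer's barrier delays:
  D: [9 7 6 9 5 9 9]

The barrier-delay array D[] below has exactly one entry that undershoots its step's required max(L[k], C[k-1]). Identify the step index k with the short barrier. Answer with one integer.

hazard at step 2

[0] required=L[0]=9=9 vs D=9 ok
[1] required=max(L[1]=7,C[0]=2)=7 vs D=7 ok
[2] required=max(L[2]=5,C[1]=7)=7 vs D=6 SHORT
[3] required=max(L[3]=9,C[2]=4)=9 vs D=9 ok
[4] required=max(L[4]=5,C[3]=2)=5 vs D=5 ok
[5] required=max(L[5]=3,C[4]=9)=9 vs D=9 ok
[6] required=C[5]=9=9 vs D=9 ok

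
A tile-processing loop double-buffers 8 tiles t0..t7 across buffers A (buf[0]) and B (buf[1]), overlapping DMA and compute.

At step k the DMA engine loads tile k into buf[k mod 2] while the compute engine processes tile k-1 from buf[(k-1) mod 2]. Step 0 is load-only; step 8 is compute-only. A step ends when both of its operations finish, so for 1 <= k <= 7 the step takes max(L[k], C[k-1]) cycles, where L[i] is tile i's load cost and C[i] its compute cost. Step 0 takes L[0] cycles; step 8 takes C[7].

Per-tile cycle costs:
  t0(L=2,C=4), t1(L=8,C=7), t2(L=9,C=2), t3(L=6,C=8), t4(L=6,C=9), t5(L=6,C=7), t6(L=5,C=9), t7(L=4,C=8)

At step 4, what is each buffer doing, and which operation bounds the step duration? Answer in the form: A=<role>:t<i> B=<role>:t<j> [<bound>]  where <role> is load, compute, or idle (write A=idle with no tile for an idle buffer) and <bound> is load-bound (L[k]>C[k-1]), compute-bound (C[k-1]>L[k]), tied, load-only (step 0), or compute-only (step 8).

step 4: A=load:t4 B=compute:t3 [compute-bound]

[0] DMA t0→A (2c) ∥ CU idle ⇒ 2c, clock 2
[1] DMA t1→B (8c) ∥ CU A:t0 (4c) ⇒ 8c, clock 10
[2] DMA t2→A (9c) ∥ CU B:t1 (7c) ⇒ 9c, clock 19
[3] DMA t3→B (6c) ∥ CU A:t2 (2c) ⇒ 6c, clock 25
[4] DMA t4→A (6c) ∥ CU B:t3 (8c) ⇒ 8c, clock 33
[5] DMA t5→B (6c) ∥ CU A:t4 (9c) ⇒ 9c, clock 42
[6] DMA t6→A (5c) ∥ CU B:t5 (7c) ⇒ 7c, clock 49
[7] DMA t7→B (4c) ∥ CU A:t6 (9c) ⇒ 9c, clock 58
[8] DMA idle ∥ CU B:t7 (8c) ⇒ 8c, clock 66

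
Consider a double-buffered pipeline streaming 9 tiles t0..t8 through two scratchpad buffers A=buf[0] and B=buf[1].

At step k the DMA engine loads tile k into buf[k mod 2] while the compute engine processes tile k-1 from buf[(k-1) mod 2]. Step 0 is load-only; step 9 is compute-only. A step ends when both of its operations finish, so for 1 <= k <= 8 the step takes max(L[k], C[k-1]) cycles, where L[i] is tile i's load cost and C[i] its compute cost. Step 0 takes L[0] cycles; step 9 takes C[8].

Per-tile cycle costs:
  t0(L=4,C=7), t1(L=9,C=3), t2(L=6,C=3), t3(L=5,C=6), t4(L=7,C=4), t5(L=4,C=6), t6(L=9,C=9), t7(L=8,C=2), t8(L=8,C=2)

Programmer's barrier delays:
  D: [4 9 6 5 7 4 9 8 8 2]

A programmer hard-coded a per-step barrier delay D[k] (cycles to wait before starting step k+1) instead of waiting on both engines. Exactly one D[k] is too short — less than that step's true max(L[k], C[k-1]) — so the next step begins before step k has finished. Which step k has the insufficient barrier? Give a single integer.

hazard at step 7

k=0 barrier L[0]=4→4c, D[0]=4 ok
k=1 barrier max(L[1]=9,C[0]=7)→9c, D[1]=9 ok
k=2 barrier max(L[2]=6,C[1]=3)→6c, D[2]=6 ok
k=3 barrier max(L[3]=5,C[2]=3)→5c, D[3]=5 ok
k=4 barrier max(L[4]=7,C[3]=6)→7c, D[4]=7 ok
k=5 barrier max(L[5]=4,C[4]=4)→4c, D[5]=4 ok
k=6 barrier max(L[6]=9,C[5]=6)→9c, D[6]=9 ok
k=7 barrier max(L[7]=8,C[6]=9)→9c, D[7]=8 SHORT
k=8 barrier max(L[8]=8,C[7]=2)→8c, D[8]=8 ok
k=9 barrier C[8]=2→2c, D[9]=2 ok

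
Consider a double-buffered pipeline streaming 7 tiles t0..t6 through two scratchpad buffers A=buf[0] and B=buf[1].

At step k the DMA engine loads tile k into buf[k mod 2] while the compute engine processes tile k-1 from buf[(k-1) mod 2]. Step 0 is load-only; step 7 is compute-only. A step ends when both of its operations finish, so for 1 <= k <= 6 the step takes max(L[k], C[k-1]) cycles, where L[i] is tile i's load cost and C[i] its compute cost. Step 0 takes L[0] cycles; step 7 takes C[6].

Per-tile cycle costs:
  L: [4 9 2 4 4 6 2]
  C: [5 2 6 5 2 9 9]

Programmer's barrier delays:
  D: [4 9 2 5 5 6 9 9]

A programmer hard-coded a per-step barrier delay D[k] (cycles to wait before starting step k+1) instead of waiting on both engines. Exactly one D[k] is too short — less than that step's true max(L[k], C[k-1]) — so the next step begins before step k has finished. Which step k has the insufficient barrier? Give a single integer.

hazard at step 3

[0] required=L[0]=4=4 vs D=4 ok
[1] required=max(L[1]=9,C[0]=5)=9 vs D=9 ok
[2] required=max(L[2]=2,C[1]=2)=2 vs D=2 ok
[3] required=max(L[3]=4,C[2]=6)=6 vs D=5 SHORT
[4] required=max(L[4]=4,C[3]=5)=5 vs D=5 ok
[5] required=max(L[5]=6,C[4]=2)=6 vs D=6 ok
[6] required=max(L[6]=2,C[5]=9)=9 vs D=9 ok
[7] required=C[6]=9=9 vs D=9 ok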